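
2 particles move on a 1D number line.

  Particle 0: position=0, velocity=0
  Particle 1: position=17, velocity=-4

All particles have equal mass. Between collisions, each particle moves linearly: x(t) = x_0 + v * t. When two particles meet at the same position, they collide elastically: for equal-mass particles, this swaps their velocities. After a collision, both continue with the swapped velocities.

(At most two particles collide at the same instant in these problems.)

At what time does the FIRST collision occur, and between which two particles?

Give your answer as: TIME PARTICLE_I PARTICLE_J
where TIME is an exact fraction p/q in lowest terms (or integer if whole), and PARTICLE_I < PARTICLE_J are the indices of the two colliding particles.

Answer: 17/4 0 1

Derivation:
Pair (0,1): pos 0,17 vel 0,-4 -> gap=17, closing at 4/unit, collide at t=17/4
Earliest collision: t=17/4 between 0 and 1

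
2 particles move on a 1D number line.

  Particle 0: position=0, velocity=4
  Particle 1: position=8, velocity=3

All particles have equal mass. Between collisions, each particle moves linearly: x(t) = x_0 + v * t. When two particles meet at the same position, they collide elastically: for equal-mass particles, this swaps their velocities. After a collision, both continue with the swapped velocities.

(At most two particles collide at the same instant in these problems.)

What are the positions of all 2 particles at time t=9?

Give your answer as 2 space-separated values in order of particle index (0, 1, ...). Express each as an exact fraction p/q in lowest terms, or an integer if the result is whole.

Collision at t=8: particles 0 and 1 swap velocities; positions: p0=32 p1=32; velocities now: v0=3 v1=4
Advance to t=9 (no further collisions before then); velocities: v0=3 v1=4; positions = 35 36

Answer: 35 36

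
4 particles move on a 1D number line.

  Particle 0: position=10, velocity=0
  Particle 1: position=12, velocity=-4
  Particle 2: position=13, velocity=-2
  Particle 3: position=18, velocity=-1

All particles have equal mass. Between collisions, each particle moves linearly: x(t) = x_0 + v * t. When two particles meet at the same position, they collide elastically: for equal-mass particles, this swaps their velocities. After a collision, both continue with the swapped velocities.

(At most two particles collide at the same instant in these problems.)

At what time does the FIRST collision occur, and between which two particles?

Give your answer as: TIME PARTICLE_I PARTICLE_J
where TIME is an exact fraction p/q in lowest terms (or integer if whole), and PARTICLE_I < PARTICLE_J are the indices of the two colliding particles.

Answer: 1/2 0 1

Derivation:
Pair (0,1): pos 10,12 vel 0,-4 -> gap=2, closing at 4/unit, collide at t=1/2
Pair (1,2): pos 12,13 vel -4,-2 -> not approaching (rel speed -2 <= 0)
Pair (2,3): pos 13,18 vel -2,-1 -> not approaching (rel speed -1 <= 0)
Earliest collision: t=1/2 between 0 and 1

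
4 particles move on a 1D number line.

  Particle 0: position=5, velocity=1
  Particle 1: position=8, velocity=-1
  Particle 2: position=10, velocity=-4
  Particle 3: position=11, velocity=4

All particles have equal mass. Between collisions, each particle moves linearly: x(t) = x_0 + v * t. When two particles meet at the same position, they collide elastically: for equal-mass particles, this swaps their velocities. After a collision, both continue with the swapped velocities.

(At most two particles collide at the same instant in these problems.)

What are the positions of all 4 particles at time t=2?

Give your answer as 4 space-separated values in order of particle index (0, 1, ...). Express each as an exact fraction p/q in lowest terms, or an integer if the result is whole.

Collision at t=2/3: particles 1 and 2 swap velocities; positions: p0=17/3 p1=22/3 p2=22/3 p3=41/3; velocities now: v0=1 v1=-4 v2=-1 v3=4
Collision at t=1: particles 0 and 1 swap velocities; positions: p0=6 p1=6 p2=7 p3=15; velocities now: v0=-4 v1=1 v2=-1 v3=4
Collision at t=3/2: particles 1 and 2 swap velocities; positions: p0=4 p1=13/2 p2=13/2 p3=17; velocities now: v0=-4 v1=-1 v2=1 v3=4
Advance to t=2 (no further collisions before then); velocities: v0=-4 v1=-1 v2=1 v3=4; positions = 2 6 7 19

Answer: 2 6 7 19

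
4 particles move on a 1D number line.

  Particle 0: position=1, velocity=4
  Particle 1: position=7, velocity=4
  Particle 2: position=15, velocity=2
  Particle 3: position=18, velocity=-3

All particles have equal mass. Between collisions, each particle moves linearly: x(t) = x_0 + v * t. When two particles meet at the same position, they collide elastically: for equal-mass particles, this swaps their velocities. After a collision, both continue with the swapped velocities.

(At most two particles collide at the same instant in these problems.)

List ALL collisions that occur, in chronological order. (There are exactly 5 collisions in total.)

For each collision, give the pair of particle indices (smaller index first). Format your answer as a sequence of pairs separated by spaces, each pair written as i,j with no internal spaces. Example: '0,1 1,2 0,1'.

Collision at t=3/5: particles 2 and 3 swap velocities; positions: p0=17/5 p1=47/5 p2=81/5 p3=81/5; velocities now: v0=4 v1=4 v2=-3 v3=2
Collision at t=11/7: particles 1 and 2 swap velocities; positions: p0=51/7 p1=93/7 p2=93/7 p3=127/7; velocities now: v0=4 v1=-3 v2=4 v3=2
Collision at t=17/7: particles 0 and 1 swap velocities; positions: p0=75/7 p1=75/7 p2=117/7 p3=139/7; velocities now: v0=-3 v1=4 v2=4 v3=2
Collision at t=4: particles 2 and 3 swap velocities; positions: p0=6 p1=17 p2=23 p3=23; velocities now: v0=-3 v1=4 v2=2 v3=4
Collision at t=7: particles 1 and 2 swap velocities; positions: p0=-3 p1=29 p2=29 p3=35; velocities now: v0=-3 v1=2 v2=4 v3=4

Answer: 2,3 1,2 0,1 2,3 1,2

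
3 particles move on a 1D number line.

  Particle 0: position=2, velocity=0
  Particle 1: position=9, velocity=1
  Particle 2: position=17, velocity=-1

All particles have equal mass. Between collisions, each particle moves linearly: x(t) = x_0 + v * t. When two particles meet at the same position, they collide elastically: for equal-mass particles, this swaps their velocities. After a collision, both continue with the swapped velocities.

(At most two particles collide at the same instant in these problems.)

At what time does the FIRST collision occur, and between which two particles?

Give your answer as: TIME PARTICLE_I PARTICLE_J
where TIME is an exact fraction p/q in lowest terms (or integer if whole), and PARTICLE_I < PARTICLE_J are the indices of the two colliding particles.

Pair (0,1): pos 2,9 vel 0,1 -> not approaching (rel speed -1 <= 0)
Pair (1,2): pos 9,17 vel 1,-1 -> gap=8, closing at 2/unit, collide at t=4
Earliest collision: t=4 between 1 and 2

Answer: 4 1 2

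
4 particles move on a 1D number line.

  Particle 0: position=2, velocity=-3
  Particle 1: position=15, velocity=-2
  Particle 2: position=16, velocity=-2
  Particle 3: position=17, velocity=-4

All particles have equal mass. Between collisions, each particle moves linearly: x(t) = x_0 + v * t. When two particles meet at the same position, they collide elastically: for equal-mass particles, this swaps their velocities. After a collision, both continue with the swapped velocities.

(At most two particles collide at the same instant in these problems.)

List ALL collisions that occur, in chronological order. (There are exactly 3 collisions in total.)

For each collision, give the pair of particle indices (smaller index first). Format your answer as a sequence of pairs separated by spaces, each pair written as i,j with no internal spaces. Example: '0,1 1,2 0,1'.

Collision at t=1/2: particles 2 and 3 swap velocities; positions: p0=1/2 p1=14 p2=15 p3=15; velocities now: v0=-3 v1=-2 v2=-4 v3=-2
Collision at t=1: particles 1 and 2 swap velocities; positions: p0=-1 p1=13 p2=13 p3=14; velocities now: v0=-3 v1=-4 v2=-2 v3=-2
Collision at t=15: particles 0 and 1 swap velocities; positions: p0=-43 p1=-43 p2=-15 p3=-14; velocities now: v0=-4 v1=-3 v2=-2 v3=-2

Answer: 2,3 1,2 0,1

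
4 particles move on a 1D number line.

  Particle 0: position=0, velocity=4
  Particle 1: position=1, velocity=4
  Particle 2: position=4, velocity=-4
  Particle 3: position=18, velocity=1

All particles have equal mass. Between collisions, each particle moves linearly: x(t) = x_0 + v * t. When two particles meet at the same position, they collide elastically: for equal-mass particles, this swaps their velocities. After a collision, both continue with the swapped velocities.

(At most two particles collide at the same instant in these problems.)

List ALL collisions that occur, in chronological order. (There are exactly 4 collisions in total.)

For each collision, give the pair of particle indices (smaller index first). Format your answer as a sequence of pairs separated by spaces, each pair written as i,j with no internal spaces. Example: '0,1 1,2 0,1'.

Collision at t=3/8: particles 1 and 2 swap velocities; positions: p0=3/2 p1=5/2 p2=5/2 p3=147/8; velocities now: v0=4 v1=-4 v2=4 v3=1
Collision at t=1/2: particles 0 and 1 swap velocities; positions: p0=2 p1=2 p2=3 p3=37/2; velocities now: v0=-4 v1=4 v2=4 v3=1
Collision at t=17/3: particles 2 and 3 swap velocities; positions: p0=-56/3 p1=68/3 p2=71/3 p3=71/3; velocities now: v0=-4 v1=4 v2=1 v3=4
Collision at t=6: particles 1 and 2 swap velocities; positions: p0=-20 p1=24 p2=24 p3=25; velocities now: v0=-4 v1=1 v2=4 v3=4

Answer: 1,2 0,1 2,3 1,2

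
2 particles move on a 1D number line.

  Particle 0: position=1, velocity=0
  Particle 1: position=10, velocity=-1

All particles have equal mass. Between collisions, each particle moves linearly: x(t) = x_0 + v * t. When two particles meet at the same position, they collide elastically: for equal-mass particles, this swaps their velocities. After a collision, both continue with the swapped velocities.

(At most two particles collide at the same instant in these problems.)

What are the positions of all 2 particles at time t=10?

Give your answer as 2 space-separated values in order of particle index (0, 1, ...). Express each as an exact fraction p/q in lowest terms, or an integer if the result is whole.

Collision at t=9: particles 0 and 1 swap velocities; positions: p0=1 p1=1; velocities now: v0=-1 v1=0
Advance to t=10 (no further collisions before then); velocities: v0=-1 v1=0; positions = 0 1

Answer: 0 1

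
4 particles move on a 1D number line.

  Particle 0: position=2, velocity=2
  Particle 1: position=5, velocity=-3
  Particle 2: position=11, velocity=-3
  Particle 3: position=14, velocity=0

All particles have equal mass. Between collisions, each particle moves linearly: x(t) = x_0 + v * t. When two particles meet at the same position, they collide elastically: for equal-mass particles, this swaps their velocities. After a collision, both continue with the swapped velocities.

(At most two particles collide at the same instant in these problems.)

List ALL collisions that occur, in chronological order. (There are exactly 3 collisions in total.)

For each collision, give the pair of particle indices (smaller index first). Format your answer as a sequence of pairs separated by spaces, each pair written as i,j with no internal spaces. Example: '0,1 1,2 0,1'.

Collision at t=3/5: particles 0 and 1 swap velocities; positions: p0=16/5 p1=16/5 p2=46/5 p3=14; velocities now: v0=-3 v1=2 v2=-3 v3=0
Collision at t=9/5: particles 1 and 2 swap velocities; positions: p0=-2/5 p1=28/5 p2=28/5 p3=14; velocities now: v0=-3 v1=-3 v2=2 v3=0
Collision at t=6: particles 2 and 3 swap velocities; positions: p0=-13 p1=-7 p2=14 p3=14; velocities now: v0=-3 v1=-3 v2=0 v3=2

Answer: 0,1 1,2 2,3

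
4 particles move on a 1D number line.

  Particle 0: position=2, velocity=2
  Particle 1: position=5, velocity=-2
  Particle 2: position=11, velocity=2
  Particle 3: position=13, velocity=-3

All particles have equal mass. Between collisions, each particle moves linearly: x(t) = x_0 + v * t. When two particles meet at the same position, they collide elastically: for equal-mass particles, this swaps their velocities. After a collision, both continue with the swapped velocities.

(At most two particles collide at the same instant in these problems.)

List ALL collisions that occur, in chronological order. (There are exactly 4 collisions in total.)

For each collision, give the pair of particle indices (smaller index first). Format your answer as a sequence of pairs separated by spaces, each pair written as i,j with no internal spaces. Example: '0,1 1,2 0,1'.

Answer: 2,3 0,1 1,2 0,1

Derivation:
Collision at t=2/5: particles 2 and 3 swap velocities; positions: p0=14/5 p1=21/5 p2=59/5 p3=59/5; velocities now: v0=2 v1=-2 v2=-3 v3=2
Collision at t=3/4: particles 0 and 1 swap velocities; positions: p0=7/2 p1=7/2 p2=43/4 p3=25/2; velocities now: v0=-2 v1=2 v2=-3 v3=2
Collision at t=11/5: particles 1 and 2 swap velocities; positions: p0=3/5 p1=32/5 p2=32/5 p3=77/5; velocities now: v0=-2 v1=-3 v2=2 v3=2
Collision at t=8: particles 0 and 1 swap velocities; positions: p0=-11 p1=-11 p2=18 p3=27; velocities now: v0=-3 v1=-2 v2=2 v3=2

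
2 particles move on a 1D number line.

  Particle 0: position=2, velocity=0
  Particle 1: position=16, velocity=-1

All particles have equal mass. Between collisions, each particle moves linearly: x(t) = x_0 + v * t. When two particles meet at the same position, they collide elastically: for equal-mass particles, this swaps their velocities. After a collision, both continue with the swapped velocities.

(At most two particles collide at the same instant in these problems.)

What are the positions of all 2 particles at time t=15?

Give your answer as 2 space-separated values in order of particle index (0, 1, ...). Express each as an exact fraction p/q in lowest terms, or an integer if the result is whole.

Collision at t=14: particles 0 and 1 swap velocities; positions: p0=2 p1=2; velocities now: v0=-1 v1=0
Advance to t=15 (no further collisions before then); velocities: v0=-1 v1=0; positions = 1 2

Answer: 1 2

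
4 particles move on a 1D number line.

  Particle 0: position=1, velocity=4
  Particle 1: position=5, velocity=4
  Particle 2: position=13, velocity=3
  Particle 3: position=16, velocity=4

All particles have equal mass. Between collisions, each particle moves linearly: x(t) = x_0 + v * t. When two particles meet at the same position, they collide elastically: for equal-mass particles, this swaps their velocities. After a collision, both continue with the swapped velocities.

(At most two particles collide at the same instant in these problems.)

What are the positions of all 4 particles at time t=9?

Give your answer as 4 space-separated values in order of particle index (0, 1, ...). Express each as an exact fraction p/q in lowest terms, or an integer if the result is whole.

Answer: 37 40 41 52

Derivation:
Collision at t=8: particles 1 and 2 swap velocities; positions: p0=33 p1=37 p2=37 p3=48; velocities now: v0=4 v1=3 v2=4 v3=4
Advance to t=9 (no further collisions before then); velocities: v0=4 v1=3 v2=4 v3=4; positions = 37 40 41 52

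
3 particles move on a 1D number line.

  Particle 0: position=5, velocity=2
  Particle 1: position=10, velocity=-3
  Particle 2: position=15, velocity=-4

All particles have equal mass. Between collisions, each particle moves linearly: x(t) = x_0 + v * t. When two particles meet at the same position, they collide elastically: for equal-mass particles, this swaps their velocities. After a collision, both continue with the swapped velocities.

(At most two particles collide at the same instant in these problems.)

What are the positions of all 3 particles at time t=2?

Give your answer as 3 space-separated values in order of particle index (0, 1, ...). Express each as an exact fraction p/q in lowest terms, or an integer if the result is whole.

Collision at t=1: particles 0 and 1 swap velocities; positions: p0=7 p1=7 p2=11; velocities now: v0=-3 v1=2 v2=-4
Collision at t=5/3: particles 1 and 2 swap velocities; positions: p0=5 p1=25/3 p2=25/3; velocities now: v0=-3 v1=-4 v2=2
Advance to t=2 (no further collisions before then); velocities: v0=-3 v1=-4 v2=2; positions = 4 7 9

Answer: 4 7 9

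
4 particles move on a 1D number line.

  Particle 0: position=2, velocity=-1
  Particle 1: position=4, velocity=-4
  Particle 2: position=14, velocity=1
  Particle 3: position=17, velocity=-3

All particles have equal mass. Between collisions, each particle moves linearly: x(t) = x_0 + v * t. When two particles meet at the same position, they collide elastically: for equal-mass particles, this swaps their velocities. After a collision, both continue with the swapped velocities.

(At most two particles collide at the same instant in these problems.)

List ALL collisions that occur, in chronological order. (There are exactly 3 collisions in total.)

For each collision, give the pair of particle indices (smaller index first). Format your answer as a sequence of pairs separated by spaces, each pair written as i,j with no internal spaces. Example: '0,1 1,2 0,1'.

Collision at t=2/3: particles 0 and 1 swap velocities; positions: p0=4/3 p1=4/3 p2=44/3 p3=15; velocities now: v0=-4 v1=-1 v2=1 v3=-3
Collision at t=3/4: particles 2 and 3 swap velocities; positions: p0=1 p1=5/4 p2=59/4 p3=59/4; velocities now: v0=-4 v1=-1 v2=-3 v3=1
Collision at t=15/2: particles 1 and 2 swap velocities; positions: p0=-26 p1=-11/2 p2=-11/2 p3=43/2; velocities now: v0=-4 v1=-3 v2=-1 v3=1

Answer: 0,1 2,3 1,2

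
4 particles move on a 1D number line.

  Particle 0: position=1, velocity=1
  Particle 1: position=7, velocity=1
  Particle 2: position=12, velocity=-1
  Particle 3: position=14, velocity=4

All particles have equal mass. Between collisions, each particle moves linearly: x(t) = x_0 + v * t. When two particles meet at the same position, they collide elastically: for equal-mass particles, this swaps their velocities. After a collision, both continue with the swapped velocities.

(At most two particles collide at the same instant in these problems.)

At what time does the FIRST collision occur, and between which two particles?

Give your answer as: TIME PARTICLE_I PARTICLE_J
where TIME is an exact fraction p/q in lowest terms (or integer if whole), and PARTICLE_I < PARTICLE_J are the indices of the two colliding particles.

Answer: 5/2 1 2

Derivation:
Pair (0,1): pos 1,7 vel 1,1 -> not approaching (rel speed 0 <= 0)
Pair (1,2): pos 7,12 vel 1,-1 -> gap=5, closing at 2/unit, collide at t=5/2
Pair (2,3): pos 12,14 vel -1,4 -> not approaching (rel speed -5 <= 0)
Earliest collision: t=5/2 between 1 and 2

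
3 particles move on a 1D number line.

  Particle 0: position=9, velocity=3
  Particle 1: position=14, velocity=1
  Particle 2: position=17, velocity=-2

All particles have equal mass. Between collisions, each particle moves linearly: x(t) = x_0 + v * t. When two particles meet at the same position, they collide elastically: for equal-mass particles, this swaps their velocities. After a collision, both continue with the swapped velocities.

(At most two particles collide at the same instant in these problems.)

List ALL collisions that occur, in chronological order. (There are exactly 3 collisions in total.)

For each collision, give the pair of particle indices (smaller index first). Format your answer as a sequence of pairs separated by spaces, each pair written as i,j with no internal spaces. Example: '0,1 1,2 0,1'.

Answer: 1,2 0,1 1,2

Derivation:
Collision at t=1: particles 1 and 2 swap velocities; positions: p0=12 p1=15 p2=15; velocities now: v0=3 v1=-2 v2=1
Collision at t=8/5: particles 0 and 1 swap velocities; positions: p0=69/5 p1=69/5 p2=78/5; velocities now: v0=-2 v1=3 v2=1
Collision at t=5/2: particles 1 and 2 swap velocities; positions: p0=12 p1=33/2 p2=33/2; velocities now: v0=-2 v1=1 v2=3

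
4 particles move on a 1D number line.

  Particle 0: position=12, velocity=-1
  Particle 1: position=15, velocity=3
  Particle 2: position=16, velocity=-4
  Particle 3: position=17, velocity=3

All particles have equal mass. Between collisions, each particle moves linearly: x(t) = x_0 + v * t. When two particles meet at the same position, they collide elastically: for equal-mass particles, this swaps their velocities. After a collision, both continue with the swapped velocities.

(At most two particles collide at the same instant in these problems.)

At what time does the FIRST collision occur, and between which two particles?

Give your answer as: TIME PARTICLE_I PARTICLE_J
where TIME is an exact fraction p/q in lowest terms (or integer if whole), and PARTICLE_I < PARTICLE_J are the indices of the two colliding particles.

Answer: 1/7 1 2

Derivation:
Pair (0,1): pos 12,15 vel -1,3 -> not approaching (rel speed -4 <= 0)
Pair (1,2): pos 15,16 vel 3,-4 -> gap=1, closing at 7/unit, collide at t=1/7
Pair (2,3): pos 16,17 vel -4,3 -> not approaching (rel speed -7 <= 0)
Earliest collision: t=1/7 between 1 and 2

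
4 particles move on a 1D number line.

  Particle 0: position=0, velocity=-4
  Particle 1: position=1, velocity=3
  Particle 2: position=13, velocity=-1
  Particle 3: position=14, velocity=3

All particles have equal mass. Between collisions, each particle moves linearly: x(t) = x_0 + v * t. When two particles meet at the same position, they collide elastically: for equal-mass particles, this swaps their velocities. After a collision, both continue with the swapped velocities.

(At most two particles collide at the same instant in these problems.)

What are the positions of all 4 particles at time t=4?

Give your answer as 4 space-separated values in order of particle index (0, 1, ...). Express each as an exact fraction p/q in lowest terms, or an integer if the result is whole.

Answer: -16 9 13 26

Derivation:
Collision at t=3: particles 1 and 2 swap velocities; positions: p0=-12 p1=10 p2=10 p3=23; velocities now: v0=-4 v1=-1 v2=3 v3=3
Advance to t=4 (no further collisions before then); velocities: v0=-4 v1=-1 v2=3 v3=3; positions = -16 9 13 26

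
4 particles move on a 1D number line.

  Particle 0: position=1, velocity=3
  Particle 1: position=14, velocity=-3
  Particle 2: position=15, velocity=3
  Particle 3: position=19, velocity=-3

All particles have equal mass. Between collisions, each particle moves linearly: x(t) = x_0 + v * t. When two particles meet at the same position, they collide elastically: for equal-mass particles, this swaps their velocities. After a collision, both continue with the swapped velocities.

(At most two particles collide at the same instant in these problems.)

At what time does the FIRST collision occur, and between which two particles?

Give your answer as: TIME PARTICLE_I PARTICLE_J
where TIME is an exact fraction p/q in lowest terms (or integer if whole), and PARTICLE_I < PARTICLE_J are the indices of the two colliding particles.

Answer: 2/3 2 3

Derivation:
Pair (0,1): pos 1,14 vel 3,-3 -> gap=13, closing at 6/unit, collide at t=13/6
Pair (1,2): pos 14,15 vel -3,3 -> not approaching (rel speed -6 <= 0)
Pair (2,3): pos 15,19 vel 3,-3 -> gap=4, closing at 6/unit, collide at t=2/3
Earliest collision: t=2/3 between 2 and 3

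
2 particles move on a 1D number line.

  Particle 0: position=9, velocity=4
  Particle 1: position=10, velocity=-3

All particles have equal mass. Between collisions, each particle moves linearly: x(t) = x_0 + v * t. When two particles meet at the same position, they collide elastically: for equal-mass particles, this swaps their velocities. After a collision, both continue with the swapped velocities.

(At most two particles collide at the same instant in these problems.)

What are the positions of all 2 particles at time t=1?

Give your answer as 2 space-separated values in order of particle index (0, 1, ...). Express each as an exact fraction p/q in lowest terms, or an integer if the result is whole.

Collision at t=1/7: particles 0 and 1 swap velocities; positions: p0=67/7 p1=67/7; velocities now: v0=-3 v1=4
Advance to t=1 (no further collisions before then); velocities: v0=-3 v1=4; positions = 7 13

Answer: 7 13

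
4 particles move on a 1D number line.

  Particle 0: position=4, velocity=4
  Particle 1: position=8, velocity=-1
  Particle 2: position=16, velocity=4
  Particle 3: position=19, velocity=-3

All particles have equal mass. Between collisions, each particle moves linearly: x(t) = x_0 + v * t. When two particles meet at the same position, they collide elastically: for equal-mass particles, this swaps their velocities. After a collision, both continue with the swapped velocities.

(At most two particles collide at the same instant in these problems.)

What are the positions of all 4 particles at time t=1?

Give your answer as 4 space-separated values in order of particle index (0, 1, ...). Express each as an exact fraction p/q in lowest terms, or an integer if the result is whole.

Collision at t=3/7: particles 2 and 3 swap velocities; positions: p0=40/7 p1=53/7 p2=124/7 p3=124/7; velocities now: v0=4 v1=-1 v2=-3 v3=4
Collision at t=4/5: particles 0 and 1 swap velocities; positions: p0=36/5 p1=36/5 p2=83/5 p3=96/5; velocities now: v0=-1 v1=4 v2=-3 v3=4
Advance to t=1 (no further collisions before then); velocities: v0=-1 v1=4 v2=-3 v3=4; positions = 7 8 16 20

Answer: 7 8 16 20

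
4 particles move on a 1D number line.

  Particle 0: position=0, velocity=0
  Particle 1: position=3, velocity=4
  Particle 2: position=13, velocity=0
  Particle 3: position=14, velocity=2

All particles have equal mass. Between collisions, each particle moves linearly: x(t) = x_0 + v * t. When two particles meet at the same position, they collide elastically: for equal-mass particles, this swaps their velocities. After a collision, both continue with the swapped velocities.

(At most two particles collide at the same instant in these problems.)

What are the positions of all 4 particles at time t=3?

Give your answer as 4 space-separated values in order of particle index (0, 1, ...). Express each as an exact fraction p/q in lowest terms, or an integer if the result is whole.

Collision at t=5/2: particles 1 and 2 swap velocities; positions: p0=0 p1=13 p2=13 p3=19; velocities now: v0=0 v1=0 v2=4 v3=2
Advance to t=3 (no further collisions before then); velocities: v0=0 v1=0 v2=4 v3=2; positions = 0 13 15 20

Answer: 0 13 15 20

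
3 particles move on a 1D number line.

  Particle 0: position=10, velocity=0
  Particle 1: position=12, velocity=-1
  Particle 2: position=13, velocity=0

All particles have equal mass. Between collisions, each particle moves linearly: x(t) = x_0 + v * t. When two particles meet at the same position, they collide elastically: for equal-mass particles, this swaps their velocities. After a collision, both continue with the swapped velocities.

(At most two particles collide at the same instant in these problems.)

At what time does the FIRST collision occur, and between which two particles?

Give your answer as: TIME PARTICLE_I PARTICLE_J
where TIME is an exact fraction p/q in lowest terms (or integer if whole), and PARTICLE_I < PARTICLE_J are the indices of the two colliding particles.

Answer: 2 0 1

Derivation:
Pair (0,1): pos 10,12 vel 0,-1 -> gap=2, closing at 1/unit, collide at t=2
Pair (1,2): pos 12,13 vel -1,0 -> not approaching (rel speed -1 <= 0)
Earliest collision: t=2 between 0 and 1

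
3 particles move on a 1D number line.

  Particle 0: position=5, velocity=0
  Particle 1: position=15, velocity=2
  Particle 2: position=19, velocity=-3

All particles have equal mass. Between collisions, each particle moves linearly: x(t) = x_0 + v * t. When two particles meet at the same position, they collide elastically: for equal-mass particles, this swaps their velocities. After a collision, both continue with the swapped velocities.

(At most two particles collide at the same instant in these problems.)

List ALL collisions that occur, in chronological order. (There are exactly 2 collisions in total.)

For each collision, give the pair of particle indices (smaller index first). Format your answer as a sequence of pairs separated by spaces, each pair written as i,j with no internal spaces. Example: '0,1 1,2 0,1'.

Collision at t=4/5: particles 1 and 2 swap velocities; positions: p0=5 p1=83/5 p2=83/5; velocities now: v0=0 v1=-3 v2=2
Collision at t=14/3: particles 0 and 1 swap velocities; positions: p0=5 p1=5 p2=73/3; velocities now: v0=-3 v1=0 v2=2

Answer: 1,2 0,1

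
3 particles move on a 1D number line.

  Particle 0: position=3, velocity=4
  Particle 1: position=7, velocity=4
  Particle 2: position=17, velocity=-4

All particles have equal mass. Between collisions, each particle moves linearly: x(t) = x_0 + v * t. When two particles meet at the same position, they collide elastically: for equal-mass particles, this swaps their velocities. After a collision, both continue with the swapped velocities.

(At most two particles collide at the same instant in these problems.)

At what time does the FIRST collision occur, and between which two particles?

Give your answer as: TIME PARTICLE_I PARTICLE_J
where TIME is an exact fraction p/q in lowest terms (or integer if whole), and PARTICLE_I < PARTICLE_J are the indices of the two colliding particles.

Answer: 5/4 1 2

Derivation:
Pair (0,1): pos 3,7 vel 4,4 -> not approaching (rel speed 0 <= 0)
Pair (1,2): pos 7,17 vel 4,-4 -> gap=10, closing at 8/unit, collide at t=5/4
Earliest collision: t=5/4 between 1 and 2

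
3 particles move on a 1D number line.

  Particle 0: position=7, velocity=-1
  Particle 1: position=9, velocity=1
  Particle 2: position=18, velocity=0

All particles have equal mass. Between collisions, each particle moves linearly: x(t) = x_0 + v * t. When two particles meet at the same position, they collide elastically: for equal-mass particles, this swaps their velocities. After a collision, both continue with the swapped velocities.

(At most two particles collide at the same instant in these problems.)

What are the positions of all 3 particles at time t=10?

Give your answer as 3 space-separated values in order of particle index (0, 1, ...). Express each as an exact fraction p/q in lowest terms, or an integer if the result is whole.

Answer: -3 18 19

Derivation:
Collision at t=9: particles 1 and 2 swap velocities; positions: p0=-2 p1=18 p2=18; velocities now: v0=-1 v1=0 v2=1
Advance to t=10 (no further collisions before then); velocities: v0=-1 v1=0 v2=1; positions = -3 18 19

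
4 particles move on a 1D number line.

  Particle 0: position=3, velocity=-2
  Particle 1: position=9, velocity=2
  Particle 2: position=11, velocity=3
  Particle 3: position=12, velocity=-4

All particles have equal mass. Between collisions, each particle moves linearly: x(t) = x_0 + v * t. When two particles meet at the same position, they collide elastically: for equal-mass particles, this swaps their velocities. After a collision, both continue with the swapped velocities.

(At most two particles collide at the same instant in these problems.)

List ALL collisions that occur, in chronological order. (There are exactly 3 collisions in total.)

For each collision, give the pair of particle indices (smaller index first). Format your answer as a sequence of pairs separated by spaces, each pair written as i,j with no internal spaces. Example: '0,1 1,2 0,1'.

Answer: 2,3 1,2 0,1

Derivation:
Collision at t=1/7: particles 2 and 3 swap velocities; positions: p0=19/7 p1=65/7 p2=80/7 p3=80/7; velocities now: v0=-2 v1=2 v2=-4 v3=3
Collision at t=1/2: particles 1 and 2 swap velocities; positions: p0=2 p1=10 p2=10 p3=25/2; velocities now: v0=-2 v1=-4 v2=2 v3=3
Collision at t=9/2: particles 0 and 1 swap velocities; positions: p0=-6 p1=-6 p2=18 p3=49/2; velocities now: v0=-4 v1=-2 v2=2 v3=3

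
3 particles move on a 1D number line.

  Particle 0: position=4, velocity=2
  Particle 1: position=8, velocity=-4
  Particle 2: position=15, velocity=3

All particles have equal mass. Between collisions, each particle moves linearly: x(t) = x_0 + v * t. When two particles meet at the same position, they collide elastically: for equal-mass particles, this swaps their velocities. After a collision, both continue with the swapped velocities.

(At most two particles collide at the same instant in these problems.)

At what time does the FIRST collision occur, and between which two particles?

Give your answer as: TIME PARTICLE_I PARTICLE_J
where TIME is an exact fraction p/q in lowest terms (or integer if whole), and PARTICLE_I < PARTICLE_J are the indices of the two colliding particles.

Pair (0,1): pos 4,8 vel 2,-4 -> gap=4, closing at 6/unit, collide at t=2/3
Pair (1,2): pos 8,15 vel -4,3 -> not approaching (rel speed -7 <= 0)
Earliest collision: t=2/3 between 0 and 1

Answer: 2/3 0 1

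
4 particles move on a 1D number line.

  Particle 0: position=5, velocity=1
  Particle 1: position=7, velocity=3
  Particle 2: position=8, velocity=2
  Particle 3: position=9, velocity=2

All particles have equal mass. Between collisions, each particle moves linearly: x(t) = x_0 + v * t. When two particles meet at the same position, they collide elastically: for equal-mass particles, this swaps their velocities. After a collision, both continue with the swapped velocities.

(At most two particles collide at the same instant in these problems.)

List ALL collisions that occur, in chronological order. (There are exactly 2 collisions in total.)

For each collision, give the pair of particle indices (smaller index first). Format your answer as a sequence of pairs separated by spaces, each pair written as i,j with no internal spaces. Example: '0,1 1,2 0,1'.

Answer: 1,2 2,3

Derivation:
Collision at t=1: particles 1 and 2 swap velocities; positions: p0=6 p1=10 p2=10 p3=11; velocities now: v0=1 v1=2 v2=3 v3=2
Collision at t=2: particles 2 and 3 swap velocities; positions: p0=7 p1=12 p2=13 p3=13; velocities now: v0=1 v1=2 v2=2 v3=3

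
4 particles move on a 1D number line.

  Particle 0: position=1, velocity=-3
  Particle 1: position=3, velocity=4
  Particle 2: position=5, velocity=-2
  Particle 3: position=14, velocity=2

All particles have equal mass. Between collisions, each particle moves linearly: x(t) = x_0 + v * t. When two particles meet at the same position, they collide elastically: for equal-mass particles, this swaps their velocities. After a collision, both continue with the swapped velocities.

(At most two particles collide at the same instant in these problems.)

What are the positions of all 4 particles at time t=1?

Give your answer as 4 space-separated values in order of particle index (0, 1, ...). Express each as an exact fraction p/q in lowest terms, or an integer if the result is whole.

Answer: -2 3 7 16

Derivation:
Collision at t=1/3: particles 1 and 2 swap velocities; positions: p0=0 p1=13/3 p2=13/3 p3=44/3; velocities now: v0=-3 v1=-2 v2=4 v3=2
Advance to t=1 (no further collisions before then); velocities: v0=-3 v1=-2 v2=4 v3=2; positions = -2 3 7 16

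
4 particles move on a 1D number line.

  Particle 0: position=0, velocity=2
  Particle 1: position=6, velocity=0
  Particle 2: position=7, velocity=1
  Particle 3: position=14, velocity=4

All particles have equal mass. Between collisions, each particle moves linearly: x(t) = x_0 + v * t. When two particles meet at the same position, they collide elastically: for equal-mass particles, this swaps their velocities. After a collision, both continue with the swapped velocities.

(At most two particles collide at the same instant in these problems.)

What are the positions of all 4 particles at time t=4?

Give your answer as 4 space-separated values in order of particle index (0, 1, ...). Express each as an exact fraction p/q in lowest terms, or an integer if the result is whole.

Answer: 6 8 11 30

Derivation:
Collision at t=3: particles 0 and 1 swap velocities; positions: p0=6 p1=6 p2=10 p3=26; velocities now: v0=0 v1=2 v2=1 v3=4
Advance to t=4 (no further collisions before then); velocities: v0=0 v1=2 v2=1 v3=4; positions = 6 8 11 30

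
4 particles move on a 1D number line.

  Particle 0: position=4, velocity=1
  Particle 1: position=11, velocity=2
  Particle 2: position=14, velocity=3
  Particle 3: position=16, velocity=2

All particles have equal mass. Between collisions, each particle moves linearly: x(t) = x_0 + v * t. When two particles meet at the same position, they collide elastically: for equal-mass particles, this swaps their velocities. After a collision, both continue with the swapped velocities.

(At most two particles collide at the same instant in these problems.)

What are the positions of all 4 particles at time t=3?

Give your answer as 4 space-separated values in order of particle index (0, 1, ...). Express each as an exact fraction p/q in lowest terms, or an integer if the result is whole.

Answer: 7 17 22 23

Derivation:
Collision at t=2: particles 2 and 3 swap velocities; positions: p0=6 p1=15 p2=20 p3=20; velocities now: v0=1 v1=2 v2=2 v3=3
Advance to t=3 (no further collisions before then); velocities: v0=1 v1=2 v2=2 v3=3; positions = 7 17 22 23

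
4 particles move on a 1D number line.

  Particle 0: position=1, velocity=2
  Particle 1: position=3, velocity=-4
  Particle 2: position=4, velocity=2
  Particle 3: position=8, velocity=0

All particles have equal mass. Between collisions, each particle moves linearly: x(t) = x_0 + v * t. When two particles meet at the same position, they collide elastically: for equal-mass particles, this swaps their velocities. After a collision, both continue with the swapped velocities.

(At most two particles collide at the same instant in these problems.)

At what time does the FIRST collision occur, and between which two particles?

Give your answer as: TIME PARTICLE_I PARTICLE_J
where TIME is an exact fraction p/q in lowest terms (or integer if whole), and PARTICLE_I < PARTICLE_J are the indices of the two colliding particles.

Answer: 1/3 0 1

Derivation:
Pair (0,1): pos 1,3 vel 2,-4 -> gap=2, closing at 6/unit, collide at t=1/3
Pair (1,2): pos 3,4 vel -4,2 -> not approaching (rel speed -6 <= 0)
Pair (2,3): pos 4,8 vel 2,0 -> gap=4, closing at 2/unit, collide at t=2
Earliest collision: t=1/3 between 0 and 1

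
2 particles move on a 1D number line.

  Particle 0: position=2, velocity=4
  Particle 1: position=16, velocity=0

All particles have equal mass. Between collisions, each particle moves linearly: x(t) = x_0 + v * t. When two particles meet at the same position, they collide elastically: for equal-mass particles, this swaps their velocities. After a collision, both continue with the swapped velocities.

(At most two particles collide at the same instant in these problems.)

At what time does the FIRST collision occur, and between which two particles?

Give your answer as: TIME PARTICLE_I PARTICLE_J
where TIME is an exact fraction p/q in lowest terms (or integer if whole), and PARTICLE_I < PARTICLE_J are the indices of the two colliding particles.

Answer: 7/2 0 1

Derivation:
Pair (0,1): pos 2,16 vel 4,0 -> gap=14, closing at 4/unit, collide at t=7/2
Earliest collision: t=7/2 between 0 and 1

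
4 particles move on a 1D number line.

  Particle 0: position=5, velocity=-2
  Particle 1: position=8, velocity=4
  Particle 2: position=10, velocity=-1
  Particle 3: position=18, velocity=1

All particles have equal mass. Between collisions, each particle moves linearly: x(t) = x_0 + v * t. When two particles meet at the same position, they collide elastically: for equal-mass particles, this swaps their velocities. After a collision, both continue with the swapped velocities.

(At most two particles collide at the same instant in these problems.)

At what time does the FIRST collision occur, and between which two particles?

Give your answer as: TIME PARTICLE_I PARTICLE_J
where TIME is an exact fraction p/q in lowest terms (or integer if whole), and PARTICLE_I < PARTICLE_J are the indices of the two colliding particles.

Answer: 2/5 1 2

Derivation:
Pair (0,1): pos 5,8 vel -2,4 -> not approaching (rel speed -6 <= 0)
Pair (1,2): pos 8,10 vel 4,-1 -> gap=2, closing at 5/unit, collide at t=2/5
Pair (2,3): pos 10,18 vel -1,1 -> not approaching (rel speed -2 <= 0)
Earliest collision: t=2/5 between 1 and 2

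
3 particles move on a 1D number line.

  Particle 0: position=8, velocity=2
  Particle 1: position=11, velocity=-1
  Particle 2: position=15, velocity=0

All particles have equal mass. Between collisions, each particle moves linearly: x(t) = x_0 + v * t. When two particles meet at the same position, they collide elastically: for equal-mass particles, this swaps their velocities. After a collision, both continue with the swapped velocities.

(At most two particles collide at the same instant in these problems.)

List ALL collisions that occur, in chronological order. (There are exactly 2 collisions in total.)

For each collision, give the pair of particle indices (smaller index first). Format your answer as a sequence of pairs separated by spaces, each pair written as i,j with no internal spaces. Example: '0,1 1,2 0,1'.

Answer: 0,1 1,2

Derivation:
Collision at t=1: particles 0 and 1 swap velocities; positions: p0=10 p1=10 p2=15; velocities now: v0=-1 v1=2 v2=0
Collision at t=7/2: particles 1 and 2 swap velocities; positions: p0=15/2 p1=15 p2=15; velocities now: v0=-1 v1=0 v2=2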